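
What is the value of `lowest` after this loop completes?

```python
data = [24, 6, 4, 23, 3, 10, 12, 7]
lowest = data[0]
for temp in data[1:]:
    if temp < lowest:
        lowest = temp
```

Minimum of [24, 6, 4, 23, 3, 10, 12, 7]
`lowest` takes the values: 24 → 6 → 4 → 3

Answer: 3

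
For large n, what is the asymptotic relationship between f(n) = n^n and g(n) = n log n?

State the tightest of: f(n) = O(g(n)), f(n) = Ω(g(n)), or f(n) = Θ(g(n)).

n^n vs n log n: f(n) = Ω(g(n)) but not O(g(n)) — n^n grows strictly faster than n log n.

Answer: f(n) = Ω(g(n)) but not O(g(n)) — n^n grows strictly faster than n log n.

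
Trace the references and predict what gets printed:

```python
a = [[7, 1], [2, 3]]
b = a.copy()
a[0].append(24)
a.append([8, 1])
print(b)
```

Key concept: shallow copy with nested lists.
Step by step:
`a = [[7, 1], [2, 3]]` → a = [[7, 1], [2, 3]]
`b = a.copy()` → b = [[7, 1], [2, 3]]
`a[0].append(24)` → a = [[7, 1, 24], [2, 3]]; b = [[7, 1, 24], [2, 3]]
`a.append([8, 1])` → a = [[7, 1, 24], [2, 3], [8, 1]]
`print(b)` → prints [[7, 1, 24], [2, 3]]

Answer: [[7, 1, 24], [2, 3]]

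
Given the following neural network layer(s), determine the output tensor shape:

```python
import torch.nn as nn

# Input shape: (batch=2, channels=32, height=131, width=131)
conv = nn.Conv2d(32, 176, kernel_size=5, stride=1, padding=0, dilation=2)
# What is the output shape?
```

Input: (2, 32, 131, 131) -> Output: (2, 176, 123, 123)

Answer: (2, 176, 123, 123)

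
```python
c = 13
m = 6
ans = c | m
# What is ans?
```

Trace:
`c = 13` → c = 13
`m = 6` → m = 6
`ans = c | m` → ans = 15
So ans = 15

Answer: 15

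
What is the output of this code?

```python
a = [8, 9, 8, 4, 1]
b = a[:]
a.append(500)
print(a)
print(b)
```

Key concept: slice [:] creates copy.
Step by step:
`a = [8, 9, 8, 4, 1]` → a = [8, 9, 8, 4, 1]
`b = a[:]` → b = [8, 9, 8, 4, 1]
`a.append(500)` → a = [8, 9, 8, 4, 1, 500]
`print(a)` → prints [8, 9, 8, 4, 1, 500]
`print(b)` → prints [8, 9, 8, 4, 1]

Answer:
[8, 9, 8, 4, 1, 500]
[8, 9, 8, 4, 1]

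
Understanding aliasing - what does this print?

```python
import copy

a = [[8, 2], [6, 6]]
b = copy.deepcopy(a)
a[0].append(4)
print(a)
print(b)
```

Key concept: deep copy is fully independent.
Step by step:
`a = [[8, 2], [6, 6]]` → a = [[8, 2], [6, 6]]
`b = copy.deepcopy(a)` → b = [[8, 2], [6, 6]]
`a[0].append(4)` → a = [[8, 2, 4], [6, 6]]
`print(a)` → prints [[8, 2, 4], [6, 6]]
`print(b)` → prints [[8, 2], [6, 6]]

Answer:
[[8, 2, 4], [6, 6]]
[[8, 2], [6, 6]]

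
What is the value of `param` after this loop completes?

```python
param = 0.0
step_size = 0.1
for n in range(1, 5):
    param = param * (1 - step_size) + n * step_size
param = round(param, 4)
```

Moving average with lr=0.1
`param` takes the values: 0.0 → 0.1 → 0.29 → 0.561 → 0.9049

Answer: 0.9049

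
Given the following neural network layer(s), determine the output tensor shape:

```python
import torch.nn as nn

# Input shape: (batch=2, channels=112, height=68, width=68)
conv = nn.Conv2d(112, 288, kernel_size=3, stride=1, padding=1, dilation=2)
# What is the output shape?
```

Input: (2, 112, 68, 68) -> Output: (2, 288, 66, 66)

Answer: (2, 288, 66, 66)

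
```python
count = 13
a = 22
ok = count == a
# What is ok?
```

Trace:
`count = 13` → count = 13
`a = 22` → a = 22
`ok = count == a` → ok = False
So ok = False

Answer: False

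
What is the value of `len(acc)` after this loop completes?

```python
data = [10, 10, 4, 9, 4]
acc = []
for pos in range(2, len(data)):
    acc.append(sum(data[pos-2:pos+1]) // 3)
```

Number of 3-element averages
`acc` takes the values: [] → [8] → [8, 7] → [8, 7, 5]
So `len(acc)` = 3

Answer: 3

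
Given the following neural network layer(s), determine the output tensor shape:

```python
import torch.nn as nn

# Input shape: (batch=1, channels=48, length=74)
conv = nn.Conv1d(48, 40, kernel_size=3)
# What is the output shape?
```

Input: (1, 48, 74) -> Output: (1, 40, 72)

Answer: (1, 40, 72)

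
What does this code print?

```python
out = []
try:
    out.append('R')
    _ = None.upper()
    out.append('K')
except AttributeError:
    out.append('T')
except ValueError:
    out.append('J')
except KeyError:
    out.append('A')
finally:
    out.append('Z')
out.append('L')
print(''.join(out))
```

Execution trace: 'R' (try body) → 'T' (except AttributeError) → 'Z' (finally) → 'L' (after the try/except). Output: RTZL

Answer: RTZL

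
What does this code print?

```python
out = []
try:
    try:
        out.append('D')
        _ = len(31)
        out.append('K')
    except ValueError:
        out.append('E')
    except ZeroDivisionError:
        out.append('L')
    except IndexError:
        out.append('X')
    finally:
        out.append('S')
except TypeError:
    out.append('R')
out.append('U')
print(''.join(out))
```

Execution trace: 'D' (inner try body) → 'S' (inner finally) → 'R' (outer except TypeError) → 'U' (after the try/except). Output: DSRU

Answer: DSRU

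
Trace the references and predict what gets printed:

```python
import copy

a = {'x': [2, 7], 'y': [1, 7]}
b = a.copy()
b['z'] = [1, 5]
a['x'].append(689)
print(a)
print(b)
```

Key concept: shallow copy of dict with mutable values.
Step by step:
`a = {'x': [2, 7], 'y': [1, 7]}` → a = {'x': [2, 7], 'y': [1, 7]}
`b = a.copy()` → b = {'x': [2, 7], 'y': [1, 7]}
`b['z'] = [1, 5]` → b = {'x': [2, 7], 'y': [1, 7], 'z': [1, 5]}
`a['x'].append(689)` → a = {'x': [2, 7, 689], 'y': [1, 7]}; b = {'x': [2, 7, 689], 'y': [1, 7], 'z': [1, 5]}
`print(a)` → prints {'x': [2, 7, 689], 'y': [1, 7]}
`print(b)` → prints {'x': [2, 7, 689], 'y': [1, 7], 'z': [1, 5]}

Answer:
{'x': [2, 7, 689], 'y': [1, 7]}
{'x': [2, 7, 689], 'y': [1, 7], 'z': [1, 5]}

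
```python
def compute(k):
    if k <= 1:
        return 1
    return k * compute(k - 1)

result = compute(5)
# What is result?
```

compute(5) = 5 * 4 * 3 * 2 * 1 = 120

Answer: 120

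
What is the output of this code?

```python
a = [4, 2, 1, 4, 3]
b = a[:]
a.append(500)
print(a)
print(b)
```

Key concept: slice [:] creates copy.
Step by step:
`a = [4, 2, 1, 4, 3]` → a = [4, 2, 1, 4, 3]
`b = a[:]` → b = [4, 2, 1, 4, 3]
`a.append(500)` → a = [4, 2, 1, 4, 3, 500]
`print(a)` → prints [4, 2, 1, 4, 3, 500]
`print(b)` → prints [4, 2, 1, 4, 3]

Answer:
[4, 2, 1, 4, 3, 500]
[4, 2, 1, 4, 3]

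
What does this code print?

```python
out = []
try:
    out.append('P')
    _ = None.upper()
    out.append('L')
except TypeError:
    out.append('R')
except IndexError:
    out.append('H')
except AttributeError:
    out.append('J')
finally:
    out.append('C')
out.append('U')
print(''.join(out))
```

Execution trace: 'P' (try body) → 'J' (except AttributeError) → 'C' (finally) → 'U' (after the try/except). Output: PJCU

Answer: PJCU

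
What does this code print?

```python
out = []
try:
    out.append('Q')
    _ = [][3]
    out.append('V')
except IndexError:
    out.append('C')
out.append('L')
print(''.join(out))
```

Execution trace: 'Q' (try body) → 'C' (except IndexError) → 'L' (after the try/except). Output: QCL

Answer: QCL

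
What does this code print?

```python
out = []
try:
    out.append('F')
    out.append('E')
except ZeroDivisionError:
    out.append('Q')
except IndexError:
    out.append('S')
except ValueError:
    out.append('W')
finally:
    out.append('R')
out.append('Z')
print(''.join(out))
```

Execution trace: 'F' (try body) → 'E' (try body, no exception) → 'R' (finally) → 'Z' (after the try/except). Output: FERZ

Answer: FERZ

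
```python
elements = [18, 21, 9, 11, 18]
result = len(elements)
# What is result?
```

Trace:
`elements = [18, 21, 9, 11, 18]` → elements = [18, 21, 9, 11, 18]
`result = len(elements)` → result = 5
So result = 5

Answer: 5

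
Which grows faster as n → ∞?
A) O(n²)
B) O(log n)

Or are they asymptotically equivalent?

O(n²) vs O(log n): Higher order terms dominate.

Answer: A) O(n²) grows faster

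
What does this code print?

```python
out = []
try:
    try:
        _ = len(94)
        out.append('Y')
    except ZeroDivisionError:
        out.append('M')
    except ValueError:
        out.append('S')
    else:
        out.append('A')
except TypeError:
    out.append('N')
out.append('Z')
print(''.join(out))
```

Execution trace: 'N' (outer except TypeError) → 'Z' (after the try/except). Output: NZ

Answer: NZ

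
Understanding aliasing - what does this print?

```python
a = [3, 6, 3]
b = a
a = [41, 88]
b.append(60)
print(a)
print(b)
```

Key concept: rebinding vs mutation: a is rebound to a new list, b still points at the original.
Step by step:
`a = [3, 6, 3]` → a = [3, 6, 3]
`b = a` → b = [3, 6, 3] (same object as a)
`a = [41, 88]` → a = [41, 88]
`b.append(60)` → b = [3, 6, 3, 60]
`print(a)` → prints [41, 88]
`print(b)` → prints [3, 6, 3, 60]

Answer:
[41, 88]
[3, 6, 3, 60]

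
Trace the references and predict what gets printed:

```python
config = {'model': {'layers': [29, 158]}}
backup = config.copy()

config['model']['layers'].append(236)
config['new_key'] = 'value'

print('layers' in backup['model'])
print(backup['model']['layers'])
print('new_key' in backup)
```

Key concept: shallow copy gotcha with nested dict.
Step by step:
`config = {'model': {'layers': [29, 158]}}` → config = {'model': {'layers': [29, 158]}}
`backup = config.copy()` → backup = {'model': {'layers': [29, 158]}}
`config['model']['layers'].append(236)` → config = {'model': {'layers': [29, 158, 236]}}; backup = {'model': {'layers': [29, 158, 236]}}
`config['new_key'] = 'value'` → config = {'model': {'layers': [29, 158, 236]}, 'new_key': 'value'}
`print('layers' in backup['model'])` → prints True
`print(backup['model']['layers'])` → prints [29, 158, 236]
`print('new_key' in backup)` → prints False

Answer:
True
[29, 158, 236]
False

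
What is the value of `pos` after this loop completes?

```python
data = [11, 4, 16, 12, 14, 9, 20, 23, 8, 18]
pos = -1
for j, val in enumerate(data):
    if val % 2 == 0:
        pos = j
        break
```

First even number index in [11, 4, 16, 12, 14, 9, 20, 23, 8, 18]
`pos` takes the values: -1 → 1

Answer: 1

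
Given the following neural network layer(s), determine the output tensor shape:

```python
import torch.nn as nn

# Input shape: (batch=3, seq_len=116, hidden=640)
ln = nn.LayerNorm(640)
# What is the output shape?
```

Input: (3, 116, 640) -> Output: (3, 116, 640)

Answer: (3, 116, 640)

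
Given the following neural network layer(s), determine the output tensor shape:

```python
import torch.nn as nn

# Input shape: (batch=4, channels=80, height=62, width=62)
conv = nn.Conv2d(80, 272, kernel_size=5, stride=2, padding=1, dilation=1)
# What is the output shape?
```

Input: (4, 80, 62, 62) -> Output: (4, 272, 30, 30)

Answer: (4, 272, 30, 30)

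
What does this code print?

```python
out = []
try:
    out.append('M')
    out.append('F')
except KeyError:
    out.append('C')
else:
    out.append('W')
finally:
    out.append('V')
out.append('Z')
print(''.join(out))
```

Execution trace: 'M' (try body) → 'F' (try body, no exception) → 'W' (else) → 'V' (finally) → 'Z' (after the try/except). Output: MFWVZ

Answer: MFWVZ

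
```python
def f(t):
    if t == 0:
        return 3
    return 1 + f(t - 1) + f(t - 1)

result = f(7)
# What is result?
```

f(t) = 1 + 2·f(t-1), f(0)=3. Closed form: (3+1)·2^7 - 1 = 511.

Answer: 511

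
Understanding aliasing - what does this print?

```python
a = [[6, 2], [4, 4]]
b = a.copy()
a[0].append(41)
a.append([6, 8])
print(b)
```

Key concept: shallow copy with nested lists.
Step by step:
`a = [[6, 2], [4, 4]]` → a = [[6, 2], [4, 4]]
`b = a.copy()` → b = [[6, 2], [4, 4]]
`a[0].append(41)` → a = [[6, 2, 41], [4, 4]]; b = [[6, 2, 41], [4, 4]]
`a.append([6, 8])` → a = [[6, 2, 41], [4, 4], [6, 8]]
`print(b)` → prints [[6, 2, 41], [4, 4]]

Answer: [[6, 2, 41], [4, 4]]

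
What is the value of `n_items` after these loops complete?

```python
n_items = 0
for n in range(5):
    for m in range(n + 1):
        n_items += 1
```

Triangle: 1 + 2 + ... + 5
`n_items` takes the values: 0 → 1 → 2 → 3 → 4 → 5 → 6 → 7 → 8 → 9 → 10 → 11 → 12 → 13 → 14 → 15

Answer: 15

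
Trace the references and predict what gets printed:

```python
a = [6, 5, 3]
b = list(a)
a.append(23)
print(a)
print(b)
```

Key concept: list() constructor creates copy.
Step by step:
`a = [6, 5, 3]` → a = [6, 5, 3]
`b = list(a)` → b = [6, 5, 3]
`a.append(23)` → a = [6, 5, 3, 23]
`print(a)` → prints [6, 5, 3, 23]
`print(b)` → prints [6, 5, 3]

Answer:
[6, 5, 3, 23]
[6, 5, 3]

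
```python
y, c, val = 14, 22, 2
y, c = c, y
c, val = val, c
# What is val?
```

Trace:
`y, c, val = 14, 22, 2` → y = 14; c = 22; val = 2
`y, c = c, y` → y = 22; c = 14
`c, val = val, c` → c = 2; val = 14
So val = 14

Answer: 14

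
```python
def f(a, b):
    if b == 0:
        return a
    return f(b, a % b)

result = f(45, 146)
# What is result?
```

f(45, 146) -> f(146, 45) -> f(45, 11) -> f(11, 1) -> f(1, 0) -> 1

Answer: 1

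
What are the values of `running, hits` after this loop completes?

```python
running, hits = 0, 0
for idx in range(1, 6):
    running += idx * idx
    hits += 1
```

Sum of squares and count
`running, hits` takes the values: (0, 0) → (1, 0) → (1, 1) → (5, 1) → (5, 2) → (14, 2) → (14, 3) → (30, 3) → (30, 4) → (55, 4) → (55, 5)

Answer: 55, 5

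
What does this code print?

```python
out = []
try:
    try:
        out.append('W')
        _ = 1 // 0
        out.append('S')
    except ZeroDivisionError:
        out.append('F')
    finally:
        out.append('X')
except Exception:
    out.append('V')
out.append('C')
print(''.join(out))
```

Execution trace: 'W' (inner try body) → 'F' (inner except ZeroDivisionError) → 'X' (inner finally) → 'C' (after the try/except). Output: WFXC

Answer: WFXC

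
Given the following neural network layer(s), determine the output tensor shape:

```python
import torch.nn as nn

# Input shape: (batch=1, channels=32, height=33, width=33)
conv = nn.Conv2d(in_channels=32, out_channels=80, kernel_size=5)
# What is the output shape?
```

Input: (1, 32, 33, 33) -> Output: (1, 80, 29, 29)

Answer: (1, 80, 29, 29)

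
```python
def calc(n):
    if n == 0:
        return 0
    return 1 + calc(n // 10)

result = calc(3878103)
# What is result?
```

Count of digits of 3878103: 7

Answer: 7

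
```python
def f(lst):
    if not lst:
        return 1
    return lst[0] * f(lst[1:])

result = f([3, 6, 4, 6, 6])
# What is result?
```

Product over [3, 6, 4, 6, 6] = 3 * 6 * 4 * 6 * 6 = 2592

Answer: 2592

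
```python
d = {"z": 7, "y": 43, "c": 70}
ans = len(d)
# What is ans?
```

Trace:
`d = {"z": 7, "y": 43, "c": 70}` → d = {'z': 7, 'y': 43, 'c': 70}
`ans = len(d)` → ans = 3
So ans = 3

Answer: 3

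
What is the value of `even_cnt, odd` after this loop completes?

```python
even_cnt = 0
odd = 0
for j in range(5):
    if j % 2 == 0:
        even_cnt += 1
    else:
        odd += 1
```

Count evens and odds in range(5)
`even_cnt, odd` takes the values: (0, 0) → (1, 0) → (1, 1) → (2, 1) → (2, 2) → (3, 2)

Answer: 3, 2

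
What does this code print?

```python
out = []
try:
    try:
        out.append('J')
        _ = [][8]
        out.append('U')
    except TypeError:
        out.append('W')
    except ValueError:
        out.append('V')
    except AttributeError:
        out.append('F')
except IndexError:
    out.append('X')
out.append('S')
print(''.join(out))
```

Execution trace: 'J' (try body) → 'X' (outer except IndexError) → 'S' (after the try/except). Output: JXS

Answer: JXS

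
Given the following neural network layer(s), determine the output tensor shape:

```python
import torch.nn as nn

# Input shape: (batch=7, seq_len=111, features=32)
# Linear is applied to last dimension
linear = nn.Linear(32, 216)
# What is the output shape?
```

Input: (7, 111, 32) -> Output: (7, 111, 216)

Answer: (7, 111, 216)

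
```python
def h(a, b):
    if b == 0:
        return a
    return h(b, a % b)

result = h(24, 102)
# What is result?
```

h(24, 102) -> h(102, 24) -> h(24, 6) -> h(6, 0) -> 6

Answer: 6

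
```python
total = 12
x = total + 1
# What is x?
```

Trace:
`total = 12` → total = 12
`x = total + 1` → x = 13
So x = 13

Answer: 13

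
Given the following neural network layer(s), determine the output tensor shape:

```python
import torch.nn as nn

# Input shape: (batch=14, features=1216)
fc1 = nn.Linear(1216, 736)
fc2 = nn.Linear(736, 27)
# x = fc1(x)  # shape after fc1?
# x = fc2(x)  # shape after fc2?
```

Input: (14, 1216) -> after fc1: (14, 736) -> Output: (14, 27)

Answer: (14, 27)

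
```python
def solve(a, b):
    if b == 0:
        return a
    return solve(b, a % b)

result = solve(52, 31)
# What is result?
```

solve(52, 31) -> solve(31, 21) -> solve(21, 10) -> solve(10, 1) -> solve(1, 0) -> 1

Answer: 1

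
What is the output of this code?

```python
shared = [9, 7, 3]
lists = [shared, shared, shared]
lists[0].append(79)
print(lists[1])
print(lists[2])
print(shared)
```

Key concept: list of same reference.
Step by step:
`shared = [9, 7, 3]` → shared = [9, 7, 3]
`lists = [shared, shared, shared]` → lists = [[9, 7, 3], [9, 7, 3], [9, 7, 3]]
`lists[0].append(79)` → shared = [9, 7, 3, 79]; lists = [[9, 7, 3, 79], [9, 7, 3, 79], [9, 7, 3, 79]]
`print(lists[1])` → prints [9, 7, 3, 79]
`print(lists[2])` → prints [9, 7, 3, 79]
`print(shared)` → prints [9, 7, 3, 79]

Answer:
[9, 7, 3, 79]
[9, 7, 3, 79]
[9, 7, 3, 79]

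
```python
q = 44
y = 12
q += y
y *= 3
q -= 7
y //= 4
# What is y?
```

Trace:
`q = 44` → q = 44
`y = 12` → y = 12
`q += y` → q = 56
`y *= 3` → y = 36
`q -= 7` → q = 49
`y //= 4` → y = 9
So y = 9

Answer: 9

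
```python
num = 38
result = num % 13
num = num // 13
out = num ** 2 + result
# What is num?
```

Trace:
`num = 38` → num = 38
`result = num % 13` → result = 12
`num = num // 13` → num = 2
`out = num ** 2 + result` → out = 16
So num = 2

Answer: 2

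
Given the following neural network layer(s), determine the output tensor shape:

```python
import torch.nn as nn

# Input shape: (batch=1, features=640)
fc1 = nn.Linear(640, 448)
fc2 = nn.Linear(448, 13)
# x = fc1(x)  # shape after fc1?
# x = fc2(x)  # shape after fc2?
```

Input: (1, 640) -> after fc1: (1, 448) -> Output: (1, 13)

Answer: (1, 13)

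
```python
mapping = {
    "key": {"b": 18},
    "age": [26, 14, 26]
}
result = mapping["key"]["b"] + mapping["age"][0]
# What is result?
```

Trace:
`mapping = { ...` → mapping = {'key': {'b': 18}, 'age': [26, 14, 26]}
`result = mapping["key"]["b"] + mapping["age"][0]` → result = 44
So result = 44

Answer: 44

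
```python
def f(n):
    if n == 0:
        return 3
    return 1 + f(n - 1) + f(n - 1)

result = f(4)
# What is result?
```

f(n) = 1 + 2·f(n-1), f(0)=3. Closed form: (3+1)·2^4 - 1 = 63.

Answer: 63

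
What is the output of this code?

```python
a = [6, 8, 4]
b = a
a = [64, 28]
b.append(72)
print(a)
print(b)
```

Key concept: rebinding vs mutation: a is rebound to a new list, b still points at the original.
Step by step:
`a = [6, 8, 4]` → a = [6, 8, 4]
`b = a` → b = [6, 8, 4] (same object as a)
`a = [64, 28]` → a = [64, 28]
`b.append(72)` → b = [6, 8, 4, 72]
`print(a)` → prints [64, 28]
`print(b)` → prints [6, 8, 4, 72]

Answer:
[64, 28]
[6, 8, 4, 72]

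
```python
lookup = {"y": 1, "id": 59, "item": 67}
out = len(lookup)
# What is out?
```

Trace:
`lookup = {"y": 1, "id": 59, "item": 67}` → lookup = {'y': 1, 'id': 59, 'item': 67}
`out = len(lookup)` → out = 3
So out = 3

Answer: 3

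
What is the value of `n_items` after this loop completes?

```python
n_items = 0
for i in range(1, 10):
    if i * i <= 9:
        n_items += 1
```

Count numbers where i² ≤ 9
`n_items` takes the values: 0 → 1 → 2 → 3

Answer: 3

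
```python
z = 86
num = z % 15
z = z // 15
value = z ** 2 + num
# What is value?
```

Trace:
`z = 86` → z = 86
`num = z % 15` → num = 11
`z = z // 15` → z = 5
`value = z ** 2 + num` → value = 36
So value = 36

Answer: 36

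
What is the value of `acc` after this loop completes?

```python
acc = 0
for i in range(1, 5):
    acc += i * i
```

Sum of squares 1² to 4² = 30
`acc` takes the values: 0 → 1 → 5 → 14 → 30

Answer: 30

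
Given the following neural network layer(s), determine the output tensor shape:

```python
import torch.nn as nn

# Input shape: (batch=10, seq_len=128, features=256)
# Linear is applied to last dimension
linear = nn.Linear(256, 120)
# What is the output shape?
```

Input: (10, 128, 256) -> Output: (10, 128, 120)

Answer: (10, 128, 120)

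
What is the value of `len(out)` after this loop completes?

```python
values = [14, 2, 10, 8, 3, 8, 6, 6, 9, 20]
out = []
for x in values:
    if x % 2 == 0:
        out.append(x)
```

Count even numbers in [14, 2, 10, 8, 3, 8, 6, 6, 9, 20]
`out` takes the values: [] → [14] → [14, 2] → [14, 2, 10] → [14, 2, 10, 8] → [14, 2, 10, 8, 8] → [14, 2, 10, 8, 8, 6] → [14, 2, 10, 8, 8, 6, 6] → [14, 2, 10, 8, 8, 6, 6, 20]
So `len(out)` = 8

Answer: 8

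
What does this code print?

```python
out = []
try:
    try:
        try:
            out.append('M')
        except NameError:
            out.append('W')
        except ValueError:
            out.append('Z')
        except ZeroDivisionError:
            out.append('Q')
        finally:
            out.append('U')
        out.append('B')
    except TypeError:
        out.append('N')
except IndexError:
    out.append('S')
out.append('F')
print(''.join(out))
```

Execution trace: 'M' (inner try body, no exception) → 'U' (inner finally) → 'B' (try body, no exception) → 'F' (after the try/except). Output: MUBF

Answer: MUBF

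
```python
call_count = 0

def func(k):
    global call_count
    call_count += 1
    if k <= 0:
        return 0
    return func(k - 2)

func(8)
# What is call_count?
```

Linear recursion stepping by 2: 5 calls from k=8 down to ≤0.

Answer: 5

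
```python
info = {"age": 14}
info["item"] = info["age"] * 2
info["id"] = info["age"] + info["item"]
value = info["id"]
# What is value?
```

Trace:
`info = {"age": 14}` → info = {'age': 14}
`info["item"] = info["age"] * 2` → info = {'age': 14, 'item': 28}
`info["id"] = info["age"] + info["item"]` → info = {'age': 14, 'item': 28, 'id': 42}
`value = info["id"]` → value = 42
So value = 42

Answer: 42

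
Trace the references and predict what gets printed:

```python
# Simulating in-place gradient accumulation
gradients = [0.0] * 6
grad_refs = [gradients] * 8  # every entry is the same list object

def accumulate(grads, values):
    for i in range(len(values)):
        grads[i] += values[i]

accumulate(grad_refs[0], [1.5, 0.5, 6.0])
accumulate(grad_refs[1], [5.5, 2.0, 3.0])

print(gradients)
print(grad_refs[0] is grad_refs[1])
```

Key concept: gradient accumulation aliasing.
Step by step:
`gradients = [0.0] * 6` → gradients = [0.0, 0.0, 0.0, 0.0, 0.0, 0.0]
`grad_refs = [gradients] * 8` → grad_refs = [[0.0, 0.0, 0.0, 0.0, 0.0, 0.0], [0.0, 0.0, 0.0, 0.0, 0.0, 0.0], [0.0, 0.0, 0.0, 0.0, 0.0, 0.0], [0.0, 0.0, 0.0, 0.0, 0.0, 0.0], [0.0, 0.0, 0.0, 0.0, 0.0, 0.0], [0.0, 0.0, 0.0, 0.0, 0.0, 0.0], [0.0, 0.0, 0.0, 0.0, 0.0, 0.0], [0.0, 0.0, 0.0, 0.0, 0.0, 0.0]]
`accumulate(grad_refs[0], [1.5, 0.5, 6.0])` → gradients = [1.5, 0.5, 6.0, 0.0, 0.0, 0.0]; grad_refs = [[1.5, 0.5, 6.0, 0.0, 0.0, 0.0], [1.5, 0.5, 6.0, 0.0, 0.0, 0.0], [1.5, 0.5, 6.0, 0.0, 0.0, 0.0], [1.5, 0.5, 6.0, 0.0, 0.0, 0.0], [1.5, 0.5, 6.0, 0.0, 0.0, 0.0], [1.5, 0.5, 6.0, 0.0, 0.0, 0.0], [1.5, 0.5, 6.0, 0.0, 0.0, 0.0], [1.5, 0.5, 6.0, 0.0, 0.0, 0.0]]
`accumulate(grad_refs[1], [5.5, 2.0, 3.0])` → gradients = [7.0, 2.5, 9.0, 0.0, 0.0, 0.0]; grad_refs = [[7.0, 2.5, 9.0, 0.0, 0.0, 0.0], [7.0, 2.5, 9.0, 0.0, 0.0, 0.0], [7.0, 2.5, 9.0, 0.0, 0.0, 0.0], [7.0, 2.5, 9.0, 0.0, 0.0, 0.0], [7.0, 2.5, 9.0, 0.0, 0.0, 0.0], [7.0, 2.5, 9.0, 0.0, 0.0, 0.0], [7.0, 2.5, 9.0, 0.0, 0.0, 0.0], [7.0, 2.5, 9.0, 0.0, 0.0, 0.0]]
`print(gradients)` → prints [7.0, 2.5, 9.0, 0.0, 0.0, 0.0]
`print(grad_refs[0] is grad_refs[1])` → prints True

Answer:
[7.0, 2.5, 9.0, 0.0, 0.0, 0.0]
True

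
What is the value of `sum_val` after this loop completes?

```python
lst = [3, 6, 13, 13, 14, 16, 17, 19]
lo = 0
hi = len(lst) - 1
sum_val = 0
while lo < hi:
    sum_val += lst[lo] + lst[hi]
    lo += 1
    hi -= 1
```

Sum of pairs from ends
`sum_val` takes the values: 0 → 22 → 45 → 74 → 101

Answer: 101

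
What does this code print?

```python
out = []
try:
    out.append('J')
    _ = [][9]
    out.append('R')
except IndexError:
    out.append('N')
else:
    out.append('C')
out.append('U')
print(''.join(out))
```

Execution trace: 'J' (try body) → 'N' (except IndexError) → 'U' (after the try/except). Output: JNU

Answer: JNU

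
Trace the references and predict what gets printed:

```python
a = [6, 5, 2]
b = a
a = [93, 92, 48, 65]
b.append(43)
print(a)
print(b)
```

Key concept: rebinding vs mutation: a is rebound to a new list, b still points at the original.
Step by step:
`a = [6, 5, 2]` → a = [6, 5, 2]
`b = a` → b = [6, 5, 2] (same object as a)
`a = [93, 92, 48, 65]` → a = [93, 92, 48, 65]
`b.append(43)` → b = [6, 5, 2, 43]
`print(a)` → prints [93, 92, 48, 65]
`print(b)` → prints [6, 5, 2, 43]

Answer:
[93, 92, 48, 65]
[6, 5, 2, 43]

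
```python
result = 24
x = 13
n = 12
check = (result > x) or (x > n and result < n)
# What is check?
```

Trace:
`result = 24` → result = 24
`x = 13` → x = 13
`n = 12` → n = 12
`check = (result > x) or (x > n and result < n)` → check = True
So check = True

Answer: True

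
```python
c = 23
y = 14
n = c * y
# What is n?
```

Trace:
`c = 23` → c = 23
`y = 14` → y = 14
`n = c * y` → n = 322
So n = 322

Answer: 322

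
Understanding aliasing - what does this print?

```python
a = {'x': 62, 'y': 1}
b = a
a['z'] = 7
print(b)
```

Key concept: dict aliasing.
Step by step:
`a = {'x': 62, 'y': 1}` → a = {'x': 62, 'y': 1}
`b = a` → b = {'x': 62, 'y': 1} (same object as a)
`a['z'] = 7` → a = {'x': 62, 'y': 1, 'z': 7} (same object as b); b = {'x': 62, 'y': 1, 'z': 7} (same object as a)
`print(b)` → prints {'x': 62, 'y': 1, 'z': 7}

Answer: {'x': 62, 'y': 1, 'z': 7}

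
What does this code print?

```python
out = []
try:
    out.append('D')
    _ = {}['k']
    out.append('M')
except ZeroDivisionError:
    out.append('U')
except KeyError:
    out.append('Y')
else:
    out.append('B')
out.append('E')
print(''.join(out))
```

Execution trace: 'D' (try body) → 'Y' (except KeyError) → 'E' (after the try/except). Output: DYE

Answer: DYE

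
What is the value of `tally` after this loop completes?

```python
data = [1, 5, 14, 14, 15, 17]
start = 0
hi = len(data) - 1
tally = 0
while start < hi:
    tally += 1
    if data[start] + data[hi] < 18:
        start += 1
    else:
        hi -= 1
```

Steps to find pair summing to 18
`tally` takes the values: 0 → 1 → 2 → 3 → 4 → 5

Answer: 5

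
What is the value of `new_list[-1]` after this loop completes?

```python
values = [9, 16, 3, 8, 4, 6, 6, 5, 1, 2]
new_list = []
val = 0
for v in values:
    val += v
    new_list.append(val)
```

Cumulative sum ends at 60
`new_list` takes the values: [] → [9] → [9, 25] → [9, 25, 28] → [9, 25, 28, 36] → [9, 25, 28, 36, 40] → [9, 25, 28, 36, 40, 46] → [9, 25, 28, 36, 40, 46, 52] → [9, 25, 28, 36, 40, 46, 52, 57] → [9, 25, 28, 36, 40, 46, 52, 57, 58] → [9, 25, 28, 36, 40, 46, 52, 57, 58, 60]
So `new_list[-1]` = 60

Answer: 60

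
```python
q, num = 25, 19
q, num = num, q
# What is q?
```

Trace:
`q, num = 25, 19` → q = 25; num = 19
`q, num = num, q` → q = 19; num = 25
So q = 19

Answer: 19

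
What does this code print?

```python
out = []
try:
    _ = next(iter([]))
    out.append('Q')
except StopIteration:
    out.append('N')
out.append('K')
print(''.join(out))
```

Execution trace: 'N' (except StopIteration) → 'K' (after the try/except). Output: NK

Answer: NK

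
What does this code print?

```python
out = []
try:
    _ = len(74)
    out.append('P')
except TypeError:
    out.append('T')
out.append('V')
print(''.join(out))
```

Execution trace: 'T' (except TypeError) → 'V' (after the try/except). Output: TV

Answer: TV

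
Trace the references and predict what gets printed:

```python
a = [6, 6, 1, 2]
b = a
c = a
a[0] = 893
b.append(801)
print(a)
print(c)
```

Key concept: multiple aliases.
Step by step:
`a = [6, 6, 1, 2]` → a = [6, 6, 1, 2]
`b = a` → b = [6, 6, 1, 2] (same object as a)
`c = a` → c = [6, 6, 1, 2] (same object as a, b)
`a[0] = 893` → a = [893, 6, 1, 2] (same object as b, c); b = [893, 6, 1, 2] (same object as a, c); c = [893, 6, 1, 2] (same object as a, b)
`b.append(801)` → a = [893, 6, 1, 2, 801] (same object as b, c); b = [893, 6, 1, 2, 801] (same object as a, c); c = [893, 6, 1, 2, 801] (same object as a, b)
`print(a)` → prints [893, 6, 1, 2, 801]
`print(c)` → prints [893, 6, 1, 2, 801]

Answer:
[893, 6, 1, 2, 801]
[893, 6, 1, 2, 801]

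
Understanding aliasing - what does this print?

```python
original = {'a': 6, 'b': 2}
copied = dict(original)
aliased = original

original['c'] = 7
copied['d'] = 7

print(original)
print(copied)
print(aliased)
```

Key concept: dict() creates copy, assignment creates alias.
Step by step:
`original = {'a': 6, 'b': 2}` → original = {'a': 6, 'b': 2}
`copied = dict(original)` → copied = {'a': 6, 'b': 2}
`aliased = original` → aliased = {'a': 6, 'b': 2} (same object as original)
`original['c'] = 7` → original = {'a': 6, 'b': 2, 'c': 7} (same object as aliased); aliased = {'a': 6, 'b': 2, 'c': 7} (same object as original)
`copied['d'] = 7` → copied = {'a': 6, 'b': 2, 'd': 7}
`print(original)` → prints {'a': 6, 'b': 2, 'c': 7}
`print(copied)` → prints {'a': 6, 'b': 2, 'd': 7}
`print(aliased)` → prints {'a': 6, 'b': 2, 'c': 7}

Answer:
{'a': 6, 'b': 2, 'c': 7}
{'a': 6, 'b': 2, 'd': 7}
{'a': 6, 'b': 2, 'c': 7}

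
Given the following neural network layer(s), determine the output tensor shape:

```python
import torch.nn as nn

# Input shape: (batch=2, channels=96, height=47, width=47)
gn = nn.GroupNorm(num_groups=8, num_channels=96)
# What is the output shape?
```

Input: (2, 96, 47, 47) -> Output: (2, 96, 47, 47)

Answer: (2, 96, 47, 47)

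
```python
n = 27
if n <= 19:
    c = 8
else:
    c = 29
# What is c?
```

Trace:
`n = 27` → n = 27
`if n <= 19: ...` → n <= 19 is False, take else branch → c = 29
So c = 29

Answer: 29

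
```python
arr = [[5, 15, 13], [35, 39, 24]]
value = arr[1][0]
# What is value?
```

Trace:
`arr = [[5, 15, 13], [35, 39, 24]]` → arr = [[5, 15, 13], [35, 39, 24]]
`value = arr[1][0]` → value = 35
So value = 35

Answer: 35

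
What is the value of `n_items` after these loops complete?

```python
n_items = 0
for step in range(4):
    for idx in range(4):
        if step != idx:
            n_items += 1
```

4² - 4 (exclude diagonal)
`n_items` takes the values: 0 → 1 → 2 → 3 → 4 → 5 → 6 → 7 → 8 → 9 → 10 → 11 → 12

Answer: 12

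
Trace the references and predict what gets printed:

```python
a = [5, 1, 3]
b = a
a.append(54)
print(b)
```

Key concept: basic list aliasing.
Step by step:
`a = [5, 1, 3]` → a = [5, 1, 3]
`b = a` → b = [5, 1, 3] (same object as a)
`a.append(54)` → a = [5, 1, 3, 54] (same object as b); b = [5, 1, 3, 54] (same object as a)
`print(b)` → prints [5, 1, 3, 54]

Answer: [5, 1, 3, 54]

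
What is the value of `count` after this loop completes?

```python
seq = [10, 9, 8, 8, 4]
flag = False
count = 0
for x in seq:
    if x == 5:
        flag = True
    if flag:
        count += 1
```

Count elements after first 5 in [10, 9, 8, 8, 4]
`count` takes the values: 0

Answer: 0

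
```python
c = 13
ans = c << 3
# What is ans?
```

Trace:
`c = 13` → c = 13
`ans = c << 3` → ans = 104
So ans = 104

Answer: 104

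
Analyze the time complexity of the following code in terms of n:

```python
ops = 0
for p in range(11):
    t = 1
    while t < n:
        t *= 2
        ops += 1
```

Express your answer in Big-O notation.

Each loop level contributes: 1 × log n. Multiplying the contributions gives O(log n).

Answer: O(log n)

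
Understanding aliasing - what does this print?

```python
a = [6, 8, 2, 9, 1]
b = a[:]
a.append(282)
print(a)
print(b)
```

Key concept: slice [:] creates copy.
Step by step:
`a = [6, 8, 2, 9, 1]` → a = [6, 8, 2, 9, 1]
`b = a[:]` → b = [6, 8, 2, 9, 1]
`a.append(282)` → a = [6, 8, 2, 9, 1, 282]
`print(a)` → prints [6, 8, 2, 9, 1, 282]
`print(b)` → prints [6, 8, 2, 9, 1]

Answer:
[6, 8, 2, 9, 1, 282]
[6, 8, 2, 9, 1]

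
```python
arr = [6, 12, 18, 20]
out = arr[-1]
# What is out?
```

Trace:
`arr = [6, 12, 18, 20]` → arr = [6, 12, 18, 20]
`out = arr[-1]` → out = 20
So out = 20

Answer: 20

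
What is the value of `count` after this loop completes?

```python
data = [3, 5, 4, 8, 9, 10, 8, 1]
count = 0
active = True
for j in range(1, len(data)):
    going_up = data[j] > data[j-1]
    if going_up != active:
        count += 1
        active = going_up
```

Count direction changes in [3, 5, 4, 8, 9, 10, 8, 1]
`count` takes the values: 0 → 1 → 2 → 3

Answer: 3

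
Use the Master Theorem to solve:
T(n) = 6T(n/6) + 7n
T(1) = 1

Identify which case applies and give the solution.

a=6, b=6, f(n)=7n. log_6(6) = 1. Since c=1 = 1, Case 2 applies: T(n) = Θ(n^log_b(a) · log n) = O(n log n).

Answer: O(n log n) - Case 2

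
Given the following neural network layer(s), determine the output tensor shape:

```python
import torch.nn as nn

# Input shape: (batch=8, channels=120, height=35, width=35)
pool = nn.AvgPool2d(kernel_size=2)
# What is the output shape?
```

Input: (8, 120, 35, 35) -> Output: (8, 120, 17, 17)

Answer: (8, 120, 17, 17)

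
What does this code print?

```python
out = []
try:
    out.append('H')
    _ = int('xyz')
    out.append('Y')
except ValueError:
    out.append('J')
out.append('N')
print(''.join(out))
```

Execution trace: 'H' (try body) → 'J' (except ValueError) → 'N' (after the try/except). Output: HJN

Answer: HJN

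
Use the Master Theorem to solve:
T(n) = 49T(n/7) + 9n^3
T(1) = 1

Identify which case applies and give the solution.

a=49, b=7, f(n)=9n^3. log_7(49) = 2. Since c=3 > 2 and the regularity condition holds (49(n/7)^3 = (49/7^3)n^3 with 49/7^3 < 1), Case 3 applies: T(n) = Θ(f(n)) = O(n^3).

Answer: O(n^3) - Case 3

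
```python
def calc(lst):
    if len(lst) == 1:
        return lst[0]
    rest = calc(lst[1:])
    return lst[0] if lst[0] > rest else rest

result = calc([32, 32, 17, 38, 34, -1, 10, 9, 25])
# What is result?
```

Recursive max over [32, 32, 17, 38, 34, -1, 10, 9, 25] = 38

Answer: 38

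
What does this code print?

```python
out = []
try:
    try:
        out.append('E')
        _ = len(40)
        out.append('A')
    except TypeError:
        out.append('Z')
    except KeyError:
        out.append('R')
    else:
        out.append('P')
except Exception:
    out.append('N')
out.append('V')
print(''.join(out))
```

Execution trace: 'E' (inner try body) → 'Z' (inner except TypeError) → 'V' (after the try/except). Output: EZV

Answer: EZV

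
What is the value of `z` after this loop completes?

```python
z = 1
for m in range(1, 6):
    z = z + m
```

Start at 1, add 1 through 5
`z` takes the values: 1 → 2 → 4 → 7 → 11 → 16

Answer: 16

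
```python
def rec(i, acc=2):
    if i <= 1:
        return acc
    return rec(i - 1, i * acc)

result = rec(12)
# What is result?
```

Accumulator trace (n, acc): (12, 2) -> (11, 24) -> (10, 264) -> (9, 2640) -> (8, 23760) -> (7, 190080) -> (6, 1330560) -> (5, 7983360) -> (4, 39916800) -> (3, 159667200) -> (2, 479001600) -> (1, 958003200) -> return 958003200

Answer: 958003200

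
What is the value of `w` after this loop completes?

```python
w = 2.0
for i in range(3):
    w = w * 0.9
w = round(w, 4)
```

Exponential decay: 2.0 * 0.9^3
`w` takes the values: 2.0 → 1.8 → 1.62 → 1.458

Answer: 1.458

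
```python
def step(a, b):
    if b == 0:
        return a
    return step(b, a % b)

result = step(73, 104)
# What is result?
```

step(73, 104) -> step(104, 73) -> step(73, 31) -> step(31, 11) -> step(11, 9) -> step(9, 2) -> step(2, 1) -> step(1, 0) -> 1

Answer: 1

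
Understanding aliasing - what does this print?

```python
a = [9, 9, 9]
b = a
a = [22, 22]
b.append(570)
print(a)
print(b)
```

Key concept: rebinding vs mutation: a is rebound to a new list, b still points at the original.
Step by step:
`a = [9, 9, 9]` → a = [9, 9, 9]
`b = a` → b = [9, 9, 9] (same object as a)
`a = [22, 22]` → a = [22, 22]
`b.append(570)` → b = [9, 9, 9, 570]
`print(a)` → prints [22, 22]
`print(b)` → prints [9, 9, 9, 570]

Answer:
[22, 22]
[9, 9, 9, 570]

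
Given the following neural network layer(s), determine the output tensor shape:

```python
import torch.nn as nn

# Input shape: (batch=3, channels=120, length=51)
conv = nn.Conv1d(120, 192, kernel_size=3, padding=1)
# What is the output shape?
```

Input: (3, 120, 51) -> Output: (3, 192, 51)

Answer: (3, 192, 51)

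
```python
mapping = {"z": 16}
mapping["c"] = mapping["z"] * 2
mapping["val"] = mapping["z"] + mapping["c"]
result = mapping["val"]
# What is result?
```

Trace:
`mapping = {"z": 16}` → mapping = {'z': 16}
`mapping["c"] = mapping["z"] * 2` → mapping = {'z': 16, 'c': 32}
`mapping["val"] = mapping["z"] + mapping["c"]` → mapping = {'z': 16, 'c': 32, 'val': 48}
`result = mapping["val"]` → result = 48
So result = 48

Answer: 48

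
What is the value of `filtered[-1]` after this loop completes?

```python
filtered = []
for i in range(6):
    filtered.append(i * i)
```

Last element of squares 0 to 5
`filtered` takes the values: [] → [0] → [0, 1] → [0, 1, 4] → [0, 1, 4, 9] → [0, 1, 4, 9, 16] → [0, 1, 4, 9, 16, 25]
So `filtered[-1]` = 25

Answer: 25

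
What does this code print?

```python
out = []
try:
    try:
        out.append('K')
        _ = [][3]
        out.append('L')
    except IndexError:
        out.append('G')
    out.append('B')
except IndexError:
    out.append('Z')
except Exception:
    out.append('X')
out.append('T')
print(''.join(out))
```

Execution trace: 'K' (inner try body) → 'G' (inner except IndexError) → 'B' (try body, no exception) → 'T' (after the try/except). Output: KGBT

Answer: KGBT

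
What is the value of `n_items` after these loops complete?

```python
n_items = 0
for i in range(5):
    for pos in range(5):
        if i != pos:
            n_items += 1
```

5² - 5 (exclude diagonal)
`n_items` takes the values: 0 → 1 → 2 → 3 → 4 → 5 → 6 → 7 → 8 → 9 → 10 → 11 → 12 → 13 → 14 → 15 → 16 → 17 → 18 → 19 → 20

Answer: 20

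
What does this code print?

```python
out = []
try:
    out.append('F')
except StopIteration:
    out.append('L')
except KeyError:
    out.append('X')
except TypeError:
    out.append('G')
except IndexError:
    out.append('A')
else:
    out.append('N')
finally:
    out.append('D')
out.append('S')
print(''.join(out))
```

Execution trace: 'F' (try body, no exception) → 'N' (else) → 'D' (finally) → 'S' (after the try/except). Output: FNDS

Answer: FNDS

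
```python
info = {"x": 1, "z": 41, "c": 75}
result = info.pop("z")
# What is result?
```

Trace:
`info = {"x": 1, "z": 41, "c": 75}` → info = {'x': 1, 'z': 41, 'c': 75}
`result = info.pop("z")` → info = {'x': 1, 'c': 75}; result = 41
So result = 41

Answer: 41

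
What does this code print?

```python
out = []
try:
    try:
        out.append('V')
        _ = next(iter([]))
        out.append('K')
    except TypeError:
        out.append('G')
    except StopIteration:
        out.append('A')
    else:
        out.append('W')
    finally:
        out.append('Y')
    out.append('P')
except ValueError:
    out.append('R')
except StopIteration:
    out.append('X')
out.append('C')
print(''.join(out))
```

Execution trace: 'V' (inner try body) → 'A' (inner except StopIteration) → 'Y' (inner finally) → 'P' (try body, no exception) → 'C' (after the try/except). Output: VAYPC

Answer: VAYPC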